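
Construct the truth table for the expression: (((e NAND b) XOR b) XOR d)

b | d | e | Output
------------------
0 | 0 | 0 | 1
0 | 0 | 1 | 1
0 | 1 | 0 | 0
0 | 1 | 1 | 0
1 | 0 | 0 | 0
1 | 0 | 1 | 1
1 | 1 | 0 | 1
1 | 1 | 1 | 0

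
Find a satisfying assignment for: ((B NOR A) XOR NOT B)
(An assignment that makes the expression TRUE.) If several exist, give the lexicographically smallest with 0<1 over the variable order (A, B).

A=1, B=0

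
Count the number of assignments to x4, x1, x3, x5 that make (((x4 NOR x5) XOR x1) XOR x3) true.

Satisfying assignments: (0,0,0,0), (0,0,1,1), (0,1,0,1), (0,1,1,0), (1,0,1,0), (1,0,1,1), (1,1,0,0), (1,1,0,1)
Count: 8 out of 16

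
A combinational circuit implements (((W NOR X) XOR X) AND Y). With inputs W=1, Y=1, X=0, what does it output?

Substituting: (((1 NOR 0) XOR 0) AND 1)
= 0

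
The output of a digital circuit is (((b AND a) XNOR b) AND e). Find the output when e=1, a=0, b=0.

Substituting: (((0 AND 0) XNOR 0) AND 1)
= 1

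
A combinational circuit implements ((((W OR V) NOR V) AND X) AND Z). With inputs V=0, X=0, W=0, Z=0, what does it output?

Substituting: ((((0 OR 0) NOR 0) AND 0) AND 0)
= 0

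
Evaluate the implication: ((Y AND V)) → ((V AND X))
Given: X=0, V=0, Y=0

Antecedent ((Y AND V)) = 0; consequent ((V AND X)) = 0.
0 → 0 = 1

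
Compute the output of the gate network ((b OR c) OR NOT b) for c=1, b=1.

Substituting: ((1 OR 1) OR NOT 1)
= 1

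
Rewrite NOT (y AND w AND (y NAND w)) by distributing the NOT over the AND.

NOT y OR NOT w OR NOT (y NAND w)
De Morgan's: NOT(AND of terms) = OR of negations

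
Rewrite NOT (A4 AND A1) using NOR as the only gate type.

(((A4 NOR A4) NOR (A1 NOR A1)) NOR ((A4 NOR A4) NOR (A1 NOR A1)))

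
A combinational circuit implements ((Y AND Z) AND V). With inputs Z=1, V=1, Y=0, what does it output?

Substituting: ((0 AND 1) AND 1)
= 0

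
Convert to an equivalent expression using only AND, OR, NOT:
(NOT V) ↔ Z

((NOT V) AND Z) OR (V AND NOT Z)
(Biconditional = both true or both false)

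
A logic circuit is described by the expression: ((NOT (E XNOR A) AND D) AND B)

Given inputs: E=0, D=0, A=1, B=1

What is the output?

Substituting: ((NOT (0 XNOR 1) AND 0) AND 1)
= 0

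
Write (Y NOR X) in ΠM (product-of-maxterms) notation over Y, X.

ΠM(1, 2, 3) = (Y OR NOT X) AND (NOT Y OR X) AND (NOT Y OR NOT X)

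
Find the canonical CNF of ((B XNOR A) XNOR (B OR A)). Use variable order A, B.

(A OR B) AND (A OR NOT B) AND (NOT A OR B)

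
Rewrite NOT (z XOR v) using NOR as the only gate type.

(((((z NOR v) NOR (z NOR v)) NOR ((z NOR v) NOR (z NOR v))) NOR ((((z NOR z) NOR (v NOR v)) NOR ((z NOR z) NOR (v NOR v))) NOR (((z NOR z) NOR (v NOR v)) NOR ((z NOR z) NOR (v NOR v))))) NOR ((((z NOR v) NOR (z NOR v)) NOR ((z NOR v) NOR (z NOR v))) NOR ((((z NOR z) NOR (v NOR v)) NOR ((z NOR z) NOR (v NOR v))) NOR (((z NOR z) NOR (v NOR v)) NOR ((z NOR z) NOR (v NOR v))))))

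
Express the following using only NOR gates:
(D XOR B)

((((D NOR B) NOR (D NOR B)) NOR ((D NOR B) NOR (D NOR B))) NOR ((((D NOR D) NOR (B NOR B)) NOR ((D NOR D) NOR (B NOR B))) NOR (((D NOR D) NOR (B NOR B)) NOR ((D NOR D) NOR (B NOR B)))))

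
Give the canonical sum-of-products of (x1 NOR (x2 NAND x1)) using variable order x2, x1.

Σm() = FALSE (no minterms)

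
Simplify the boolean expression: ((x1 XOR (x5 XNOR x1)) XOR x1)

By XOR self-cancellation ((E XOR v) XOR v = E):
= (x5 XNOR x1)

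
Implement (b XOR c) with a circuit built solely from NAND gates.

((b NAND (b NAND c)) NAND (c NAND (b NAND c)))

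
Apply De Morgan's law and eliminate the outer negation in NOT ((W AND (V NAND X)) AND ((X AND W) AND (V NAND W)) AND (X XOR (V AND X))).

NOT (W AND (V NAND X)) OR NOT ((X AND W) AND (V NAND W)) OR NOT (X XOR (V AND X))
De Morgan's: NOT(AND of terms) = OR of negations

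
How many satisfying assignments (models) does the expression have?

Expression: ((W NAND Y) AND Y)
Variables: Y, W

Satisfying assignments: (1,0)
Count: 1 out of 4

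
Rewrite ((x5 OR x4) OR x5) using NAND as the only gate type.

((((x5 NAND x5) NAND (x4 NAND x4)) NAND ((x5 NAND x5) NAND (x4 NAND x4))) NAND (x5 NAND x5))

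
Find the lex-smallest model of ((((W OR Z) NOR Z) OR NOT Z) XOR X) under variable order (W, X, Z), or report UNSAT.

W=0, X=0, Z=0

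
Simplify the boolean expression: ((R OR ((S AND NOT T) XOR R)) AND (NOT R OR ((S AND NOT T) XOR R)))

By distribution ((E OR v) AND (E OR NOT v) = E):
= ((S AND NOT T) XOR R)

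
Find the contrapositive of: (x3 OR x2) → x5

Contrapositive: NOT x5 → NOT (x3 OR x2)
Note: A statement and its contrapositive are logically equivalent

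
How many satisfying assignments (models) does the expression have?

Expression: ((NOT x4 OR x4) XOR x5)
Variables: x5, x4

Satisfying assignments: (0,0), (0,1)
Count: 2 out of 4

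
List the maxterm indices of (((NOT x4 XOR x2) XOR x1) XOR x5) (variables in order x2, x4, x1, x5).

ΠM(1, 2, 4, 7, 8, 11, 13, 14) = (x2 OR x4 OR x1 OR NOT x5) AND (x2 OR x4 OR NOT x1 OR x5) AND (x2 OR NOT x4 OR x1 OR x5) AND (x2 OR NOT x4 OR NOT x1 OR NOT x5) AND (NOT x2 OR x4 OR x1 OR x5) AND (NOT x2 OR x4 OR NOT x1 OR NOT x5) AND (NOT x2 OR NOT x4 OR x1 OR NOT x5) AND (NOT x2 OR NOT x4 OR NOT x1 OR x5)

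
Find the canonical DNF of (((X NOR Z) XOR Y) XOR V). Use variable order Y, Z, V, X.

(NOT Y AND NOT Z AND NOT V AND NOT X) OR (NOT Y AND NOT Z AND V AND X) OR (NOT Y AND Z AND V AND NOT X) OR (NOT Y AND Z AND V AND X) OR (Y AND NOT Z AND NOT V AND X) OR (Y AND NOT Z AND V AND NOT X) OR (Y AND Z AND NOT V AND NOT X) OR (Y AND Z AND NOT V AND X)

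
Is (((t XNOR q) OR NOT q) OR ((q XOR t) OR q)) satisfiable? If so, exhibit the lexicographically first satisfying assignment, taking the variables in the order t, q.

t=0, q=0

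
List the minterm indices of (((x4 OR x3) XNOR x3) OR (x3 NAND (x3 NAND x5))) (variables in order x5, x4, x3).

Σm(0, 1, 2, 3, 4, 5, 6, 7) = (NOT x5 AND NOT x4 AND NOT x3) OR (NOT x5 AND NOT x4 AND x3) OR (NOT x5 AND x4 AND NOT x3) OR (NOT x5 AND x4 AND x3) OR (x5 AND NOT x4 AND NOT x3) OR (x5 AND NOT x4 AND x3) OR (x5 AND x4 AND NOT x3) OR (x5 AND x4 AND x3)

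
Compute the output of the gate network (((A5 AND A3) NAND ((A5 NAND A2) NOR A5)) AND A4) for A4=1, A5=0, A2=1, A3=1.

Substituting: (((0 AND 1) NAND ((0 NAND 1) NOR 0)) AND 1)
= 1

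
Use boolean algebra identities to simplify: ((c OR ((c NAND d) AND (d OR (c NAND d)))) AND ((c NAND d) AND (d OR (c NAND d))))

By absorption (E AND (E OR v) = E) then absorption (E AND (E OR v) = E):
= (c NAND d)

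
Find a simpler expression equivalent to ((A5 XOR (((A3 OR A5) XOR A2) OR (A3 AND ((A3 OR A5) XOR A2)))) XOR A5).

By XOR self-cancellation ((E XOR v) XOR v = E) then absorption (E OR (E AND v) = E):
= ((A3 OR A5) XOR A2)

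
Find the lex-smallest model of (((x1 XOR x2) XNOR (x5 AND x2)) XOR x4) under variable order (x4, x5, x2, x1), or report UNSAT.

x4=0, x5=0, x2=0, x1=0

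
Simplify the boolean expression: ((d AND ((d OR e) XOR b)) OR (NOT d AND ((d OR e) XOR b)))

By distribution ((E AND v) OR (E AND NOT v) = E):
= ((d OR e) XOR b)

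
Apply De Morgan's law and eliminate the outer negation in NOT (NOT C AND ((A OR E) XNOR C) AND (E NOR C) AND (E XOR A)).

C OR NOT ((A OR E) XNOR C) OR NOT (E NOR C) OR NOT (E XOR A)
De Morgan's: NOT(AND of terms) = OR of negations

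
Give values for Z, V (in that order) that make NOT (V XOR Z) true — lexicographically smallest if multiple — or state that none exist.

Z=0, V=0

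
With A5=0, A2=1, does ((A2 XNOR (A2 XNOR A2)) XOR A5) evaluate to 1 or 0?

Substituting: ((1 XNOR (1 XNOR 1)) XOR 0)
= 1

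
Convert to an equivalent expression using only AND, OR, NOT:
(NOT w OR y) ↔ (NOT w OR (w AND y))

((NOT w OR y) AND (NOT w OR (w AND y))) OR (NOT (NOT w OR y) AND NOT (NOT w OR (w AND y)))
(Biconditional = both true or both false)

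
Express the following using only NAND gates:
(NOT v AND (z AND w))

(((v NAND v) NAND ((z NAND w) NAND (z NAND w))) NAND ((v NAND v) NAND ((z NAND w) NAND (z NAND w))))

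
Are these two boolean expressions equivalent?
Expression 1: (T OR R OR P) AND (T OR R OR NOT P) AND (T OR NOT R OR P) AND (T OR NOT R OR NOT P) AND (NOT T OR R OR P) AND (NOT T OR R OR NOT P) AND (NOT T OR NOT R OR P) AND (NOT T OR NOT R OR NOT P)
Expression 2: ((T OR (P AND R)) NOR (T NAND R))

Yes, they are equivalent — the two output columns agree on all 8 assignments:
T | R | P | Expression 1 | Expression 2
---------------------------------------
0 | 0 | 0 | 0 | 0
0 | 0 | 1 | 0 | 0
0 | 1 | 0 | 0 | 0
0 | 1 | 1 | 0 | 0
1 | 0 | 0 | 0 | 0
1 | 0 | 1 | 0 | 0
1 | 1 | 0 | 0 | 0
1 | 1 | 1 | 0 | 0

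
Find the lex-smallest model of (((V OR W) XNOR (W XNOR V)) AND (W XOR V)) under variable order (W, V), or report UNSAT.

UNSATISFIABLE - no assignment makes this expression true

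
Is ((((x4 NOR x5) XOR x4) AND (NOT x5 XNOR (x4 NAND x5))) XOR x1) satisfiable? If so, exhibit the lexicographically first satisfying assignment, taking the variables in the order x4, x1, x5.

x4=0, x1=0, x5=0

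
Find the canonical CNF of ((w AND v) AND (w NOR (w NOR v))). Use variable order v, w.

(v OR w) AND (v OR NOT w) AND (NOT v OR w) AND (NOT v OR NOT w)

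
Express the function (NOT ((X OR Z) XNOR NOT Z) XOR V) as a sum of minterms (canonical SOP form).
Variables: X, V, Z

Σm(0, 1, 5, 6) = (NOT X AND NOT V AND NOT Z) OR (NOT X AND NOT V AND Z) OR (X AND NOT V AND Z) OR (X AND V AND NOT Z)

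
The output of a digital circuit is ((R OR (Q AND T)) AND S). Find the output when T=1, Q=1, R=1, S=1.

Substituting: ((1 OR (1 AND 1)) AND 1)
= 1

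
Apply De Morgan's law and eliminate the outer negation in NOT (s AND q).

NOT s OR NOT q
De Morgan's: NOT(AND of terms) = OR of negations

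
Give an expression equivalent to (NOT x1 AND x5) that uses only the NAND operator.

(((x1 NAND x1) NAND x5) NAND ((x1 NAND x1) NAND x5))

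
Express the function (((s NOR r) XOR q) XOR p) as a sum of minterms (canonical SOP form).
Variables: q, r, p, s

Σm(0, 3, 6, 7, 9, 10, 12, 13) = (NOT q AND NOT r AND NOT p AND NOT s) OR (NOT q AND NOT r AND p AND s) OR (NOT q AND r AND p AND NOT s) OR (NOT q AND r AND p AND s) OR (q AND NOT r AND NOT p AND s) OR (q AND NOT r AND p AND NOT s) OR (q AND r AND NOT p AND NOT s) OR (q AND r AND NOT p AND s)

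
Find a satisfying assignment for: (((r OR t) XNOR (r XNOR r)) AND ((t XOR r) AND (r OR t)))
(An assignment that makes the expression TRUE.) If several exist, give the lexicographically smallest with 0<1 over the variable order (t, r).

t=0, r=1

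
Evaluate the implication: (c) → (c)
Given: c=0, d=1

Antecedent (c) = 0; consequent (c) = 0.
0 → 0 = 1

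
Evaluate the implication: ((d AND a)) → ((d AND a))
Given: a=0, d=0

Antecedent ((d AND a)) = 0; consequent ((d AND a)) = 0.
0 → 0 = 1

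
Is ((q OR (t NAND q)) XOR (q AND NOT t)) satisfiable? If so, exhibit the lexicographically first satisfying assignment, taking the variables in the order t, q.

t=0, q=0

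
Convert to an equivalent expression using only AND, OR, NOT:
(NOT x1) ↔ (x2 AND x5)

((NOT x1) AND (x2 AND x5)) OR (x1 AND NOT (x2 AND x5))
(Biconditional = both true or both false)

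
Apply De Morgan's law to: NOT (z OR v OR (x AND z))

NOT z AND NOT v AND NOT (x AND z)
De Morgan's: NOT(OR of terms) = AND of negations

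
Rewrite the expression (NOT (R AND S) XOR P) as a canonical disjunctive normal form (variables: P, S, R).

(NOT P AND NOT S AND NOT R) OR (NOT P AND NOT S AND R) OR (NOT P AND S AND NOT R) OR (P AND S AND R)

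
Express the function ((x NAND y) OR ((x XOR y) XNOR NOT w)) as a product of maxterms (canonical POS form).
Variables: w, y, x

ΠM(3) = (w OR NOT y OR NOT x)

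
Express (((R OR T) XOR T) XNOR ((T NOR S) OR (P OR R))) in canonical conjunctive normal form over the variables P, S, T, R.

(P OR S OR T OR R) AND (P OR S OR NOT T OR NOT R) AND (P OR NOT S OR NOT T OR NOT R) AND (NOT P OR S OR T OR R) AND (NOT P OR S OR NOT T OR R) AND (NOT P OR S OR NOT T OR NOT R) AND (NOT P OR NOT S OR T OR R) AND (NOT P OR NOT S OR NOT T OR R) AND (NOT P OR NOT S OR NOT T OR NOT R)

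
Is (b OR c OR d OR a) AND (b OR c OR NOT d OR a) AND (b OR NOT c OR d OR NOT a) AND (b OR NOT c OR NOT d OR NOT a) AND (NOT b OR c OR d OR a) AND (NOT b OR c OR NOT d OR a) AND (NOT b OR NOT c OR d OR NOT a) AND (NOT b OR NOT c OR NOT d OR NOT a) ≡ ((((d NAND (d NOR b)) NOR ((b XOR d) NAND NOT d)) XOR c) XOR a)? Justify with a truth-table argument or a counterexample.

Yes, they are equivalent — the two output columns agree on all 16 assignments:
b | c | d | a | Expression 1 | Expression 2
-------------------------------------------
0 | 0 | 0 | 0 | 0 | 0
0 | 0 | 0 | 1 | 1 | 1
0 | 0 | 1 | 0 | 0 | 0
0 | 0 | 1 | 1 | 1 | 1
0 | 1 | 0 | 0 | 1 | 1
0 | 1 | 0 | 1 | 0 | 0
0 | 1 | 1 | 0 | 1 | 1
0 | 1 | 1 | 1 | 0 | 0
1 | 0 | 0 | 0 | 0 | 0
1 | 0 | 0 | 1 | 1 | 1
1 | 0 | 1 | 0 | 0 | 0
1 | 0 | 1 | 1 | 1 | 1
1 | 1 | 0 | 0 | 1 | 1
1 | 1 | 0 | 1 | 0 | 0
1 | 1 | 1 | 0 | 1 | 1
1 | 1 | 1 | 1 | 0 | 0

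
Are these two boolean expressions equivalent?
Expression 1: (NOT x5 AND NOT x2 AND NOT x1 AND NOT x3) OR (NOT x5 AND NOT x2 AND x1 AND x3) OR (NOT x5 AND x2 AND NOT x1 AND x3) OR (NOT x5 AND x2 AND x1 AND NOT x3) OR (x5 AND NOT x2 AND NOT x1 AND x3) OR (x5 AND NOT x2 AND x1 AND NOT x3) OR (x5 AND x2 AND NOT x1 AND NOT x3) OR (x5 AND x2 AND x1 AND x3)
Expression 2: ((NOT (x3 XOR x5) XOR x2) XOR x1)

Yes, they are equivalent — the two output columns agree on all 16 assignments:
x5 | x2 | x1 | x3 | Expression 1 | Expression 2
-----------------------------------------------
0 | 0 | 0 | 0 | 1 | 1
0 | 0 | 0 | 1 | 0 | 0
0 | 0 | 1 | 0 | 0 | 0
0 | 0 | 1 | 1 | 1 | 1
0 | 1 | 0 | 0 | 0 | 0
0 | 1 | 0 | 1 | 1 | 1
0 | 1 | 1 | 0 | 1 | 1
0 | 1 | 1 | 1 | 0 | 0
1 | 0 | 0 | 0 | 0 | 0
1 | 0 | 0 | 1 | 1 | 1
1 | 0 | 1 | 0 | 1 | 1
1 | 0 | 1 | 1 | 0 | 0
1 | 1 | 0 | 0 | 1 | 1
1 | 1 | 0 | 1 | 0 | 0
1 | 1 | 1 | 0 | 0 | 0
1 | 1 | 1 | 1 | 1 | 1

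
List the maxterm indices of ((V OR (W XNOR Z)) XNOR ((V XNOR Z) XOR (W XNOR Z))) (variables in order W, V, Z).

ΠM(0, 4, 6, 7) = (W OR V OR Z) AND (NOT W OR V OR Z) AND (NOT W OR NOT V OR Z) AND (NOT W OR NOT V OR NOT Z)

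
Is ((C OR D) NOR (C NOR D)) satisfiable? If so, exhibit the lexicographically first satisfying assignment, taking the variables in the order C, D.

UNSATISFIABLE - no assignment makes this expression true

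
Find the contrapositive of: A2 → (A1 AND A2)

Contrapositive: NOT (A1 AND A2) → NOT A2
Note: A statement and its contrapositive are logically equivalent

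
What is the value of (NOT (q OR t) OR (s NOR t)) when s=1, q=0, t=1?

Substituting: (NOT (0 OR 1) OR (1 NOR 1))
= 0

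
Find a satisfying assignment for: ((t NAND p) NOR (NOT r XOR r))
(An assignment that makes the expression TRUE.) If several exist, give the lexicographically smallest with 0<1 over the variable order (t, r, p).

UNSATISFIABLE - no assignment makes this expression true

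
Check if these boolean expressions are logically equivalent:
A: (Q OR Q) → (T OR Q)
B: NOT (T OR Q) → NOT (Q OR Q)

Yes, Contrapositive is always equivalent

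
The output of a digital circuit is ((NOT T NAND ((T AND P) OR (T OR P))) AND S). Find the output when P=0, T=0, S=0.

Substituting: ((NOT 0 NAND ((0 AND 0) OR (0 OR 0))) AND 0)
= 0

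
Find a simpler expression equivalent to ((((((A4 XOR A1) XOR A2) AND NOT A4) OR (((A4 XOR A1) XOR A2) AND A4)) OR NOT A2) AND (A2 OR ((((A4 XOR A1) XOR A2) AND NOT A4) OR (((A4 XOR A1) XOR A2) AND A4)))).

By distribution ((E OR v) AND (E OR NOT v) = E) then distribution ((E AND v) OR (E AND NOT v) = E):
= ((A4 XOR A1) XOR A2)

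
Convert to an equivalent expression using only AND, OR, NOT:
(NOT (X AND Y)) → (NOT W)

(X AND Y) OR (NOT W)
(Implication elimination: A → B = NOT A OR B)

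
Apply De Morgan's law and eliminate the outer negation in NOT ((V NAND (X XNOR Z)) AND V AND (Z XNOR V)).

NOT (V NAND (X XNOR Z)) OR NOT V OR NOT (Z XNOR V)
De Morgan's: NOT(AND of terms) = OR of negations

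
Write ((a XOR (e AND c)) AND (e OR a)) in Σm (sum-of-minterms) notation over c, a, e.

Σm(2, 3, 5, 6) = (NOT c AND a AND NOT e) OR (NOT c AND a AND e) OR (c AND NOT a AND e) OR (c AND a AND NOT e)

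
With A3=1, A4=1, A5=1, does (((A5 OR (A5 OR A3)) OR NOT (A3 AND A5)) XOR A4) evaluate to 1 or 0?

Substituting: (((1 OR (1 OR 1)) OR NOT (1 AND 1)) XOR 1)
= 0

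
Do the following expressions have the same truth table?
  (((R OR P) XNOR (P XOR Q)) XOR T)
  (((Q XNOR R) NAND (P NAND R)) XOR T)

No. Counterexample: with Q=0, P=0, R=0, T=0, Expression 1 = 1 but Expression 2 = 0.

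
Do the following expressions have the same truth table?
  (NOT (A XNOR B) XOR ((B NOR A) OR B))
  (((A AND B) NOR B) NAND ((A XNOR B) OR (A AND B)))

No. Counterexample: with A=0, B=0, Expression 1 = 1 but Expression 2 = 0.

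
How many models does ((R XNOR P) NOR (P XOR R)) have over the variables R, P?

No assignment satisfies the expression.
Count: 0 out of 4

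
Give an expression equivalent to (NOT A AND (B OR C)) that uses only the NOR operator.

(((A NOR A) NOR (A NOR A)) NOR (((B NOR C) NOR (B NOR C)) NOR ((B NOR C) NOR (B NOR C))))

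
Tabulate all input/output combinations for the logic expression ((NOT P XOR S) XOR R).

P | S | R | Output
------------------
0 | 0 | 0 | 1
0 | 0 | 1 | 0
0 | 1 | 0 | 0
0 | 1 | 1 | 1
1 | 0 | 0 | 0
1 | 0 | 1 | 1
1 | 1 | 0 | 1
1 | 1 | 1 | 0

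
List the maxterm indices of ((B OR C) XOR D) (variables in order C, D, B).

ΠM(0, 3, 6, 7) = (C OR D OR B) AND (C OR NOT D OR NOT B) AND (NOT C OR NOT D OR B) AND (NOT C OR NOT D OR NOT B)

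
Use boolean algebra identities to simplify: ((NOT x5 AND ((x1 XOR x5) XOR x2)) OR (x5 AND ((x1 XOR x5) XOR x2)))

By distribution ((E AND v) OR (E AND NOT v) = E):
= ((x1 XOR x5) XOR x2)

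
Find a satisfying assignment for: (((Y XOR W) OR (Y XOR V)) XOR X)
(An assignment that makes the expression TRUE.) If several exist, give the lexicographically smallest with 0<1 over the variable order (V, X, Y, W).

V=0, X=0, Y=0, W=1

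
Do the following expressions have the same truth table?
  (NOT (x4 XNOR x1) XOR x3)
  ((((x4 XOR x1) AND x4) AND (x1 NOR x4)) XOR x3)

No. Counterexample: with x4=0, x1=1, x3=0, Expression 1 = 1 but Expression 2 = 0.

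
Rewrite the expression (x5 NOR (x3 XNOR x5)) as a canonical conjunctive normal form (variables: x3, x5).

(x3 OR x5) AND (x3 OR NOT x5) AND (NOT x3 OR NOT x5)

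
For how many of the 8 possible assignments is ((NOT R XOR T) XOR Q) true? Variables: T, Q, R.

Satisfying assignments: (0,0,0), (0,1,1), (1,0,1), (1,1,0)
Count: 4 out of 8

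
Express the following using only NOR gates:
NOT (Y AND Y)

(((Y NOR Y) NOR (Y NOR Y)) NOR ((Y NOR Y) NOR (Y NOR Y)))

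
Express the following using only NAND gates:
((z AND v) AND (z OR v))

((((z NAND v) NAND (z NAND v)) NAND ((z NAND z) NAND (v NAND v))) NAND (((z NAND v) NAND (z NAND v)) NAND ((z NAND z) NAND (v NAND v))))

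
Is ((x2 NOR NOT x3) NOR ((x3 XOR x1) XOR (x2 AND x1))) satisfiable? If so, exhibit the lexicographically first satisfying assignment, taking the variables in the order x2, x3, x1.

x2=0, x3=0, x1=0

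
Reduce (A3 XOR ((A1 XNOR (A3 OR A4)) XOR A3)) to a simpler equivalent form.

By XOR self-cancellation ((E XOR v) XOR v = E):
= (A1 XNOR (A3 OR A4))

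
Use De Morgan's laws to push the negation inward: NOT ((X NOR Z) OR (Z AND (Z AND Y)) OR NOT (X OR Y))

NOT (X NOR Z) AND NOT (Z AND (Z AND Y)) AND (X OR Y)
De Morgan's: NOT(OR of terms) = AND of negations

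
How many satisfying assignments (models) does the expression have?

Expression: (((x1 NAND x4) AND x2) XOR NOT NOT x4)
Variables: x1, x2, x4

Satisfying assignments: (0,0,1), (0,1,0), (1,0,1), (1,1,0), (1,1,1)
Count: 5 out of 8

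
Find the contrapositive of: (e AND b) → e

Contrapositive: NOT e → NOT (e AND b)
Note: A statement and its contrapositive are logically equivalent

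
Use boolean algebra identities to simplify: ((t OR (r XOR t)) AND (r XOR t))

By absorption (E AND (E OR v) = E):
= (r XOR t)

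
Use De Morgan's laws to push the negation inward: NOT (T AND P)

NOT T OR NOT P
De Morgan's: NOT(AND of terms) = OR of negations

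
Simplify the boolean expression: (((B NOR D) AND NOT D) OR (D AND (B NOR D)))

By distribution ((E AND v) OR (E AND NOT v) = E):
= (B NOR D)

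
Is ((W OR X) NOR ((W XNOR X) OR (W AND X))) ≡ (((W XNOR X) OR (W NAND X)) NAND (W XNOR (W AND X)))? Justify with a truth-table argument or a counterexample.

No. Counterexample: with W=1, X=0, Expression 1 = 0 but Expression 2 = 1.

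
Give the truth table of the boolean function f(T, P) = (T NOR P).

T | P | Output
--------------
0 | 0 | 1
0 | 1 | 0
1 | 0 | 0
1 | 1 | 0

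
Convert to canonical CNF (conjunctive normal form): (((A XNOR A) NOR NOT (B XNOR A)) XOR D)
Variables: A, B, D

(A OR B OR D) AND (A OR NOT B OR D) AND (NOT A OR B OR D) AND (NOT A OR NOT B OR D)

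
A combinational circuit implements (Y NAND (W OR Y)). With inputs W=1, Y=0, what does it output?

Substituting: (0 NAND (1 OR 0))
= 1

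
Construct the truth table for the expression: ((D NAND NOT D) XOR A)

A | D | Output
--------------
0 | 0 | 1
0 | 1 | 1
1 | 0 | 0
1 | 1 | 0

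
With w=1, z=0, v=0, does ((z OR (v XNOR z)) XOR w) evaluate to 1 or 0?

Substituting: ((0 OR (0 XNOR 0)) XOR 1)
= 0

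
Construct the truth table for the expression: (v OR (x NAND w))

v | w | x | Output
------------------
0 | 0 | 0 | 1
0 | 0 | 1 | 1
0 | 1 | 0 | 1
0 | 1 | 1 | 0
1 | 0 | 0 | 1
1 | 0 | 1 | 1
1 | 1 | 0 | 1
1 | 1 | 1 | 1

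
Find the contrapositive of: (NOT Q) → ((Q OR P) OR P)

Contrapositive: NOT ((Q OR P) OR P) → Q
Note: A statement and its contrapositive are logically equivalent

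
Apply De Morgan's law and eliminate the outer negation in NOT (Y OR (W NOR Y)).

NOT Y AND NOT (W NOR Y)
De Morgan's: NOT(OR of terms) = AND of negations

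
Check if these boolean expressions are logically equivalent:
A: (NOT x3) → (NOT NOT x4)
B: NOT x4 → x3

Yes, Contrapositive is always equivalent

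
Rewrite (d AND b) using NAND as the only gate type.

((d NAND b) NAND (d NAND b))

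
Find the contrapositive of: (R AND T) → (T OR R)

Contrapositive: NOT (T OR R) → NOT (R AND T)
Note: A statement and its contrapositive are logically equivalent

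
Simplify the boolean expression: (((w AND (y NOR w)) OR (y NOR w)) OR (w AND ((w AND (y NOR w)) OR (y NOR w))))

By absorption (E OR (E AND v) = E) then absorption (E OR (E AND v) = E):
= (y NOR w)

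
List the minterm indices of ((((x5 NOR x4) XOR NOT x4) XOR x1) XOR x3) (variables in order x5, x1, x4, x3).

Σm(1, 3, 4, 6, 8, 11, 13, 14) = (NOT x5 AND NOT x1 AND NOT x4 AND x3) OR (NOT x5 AND NOT x1 AND x4 AND x3) OR (NOT x5 AND x1 AND NOT x4 AND NOT x3) OR (NOT x5 AND x1 AND x4 AND NOT x3) OR (x5 AND NOT x1 AND NOT x4 AND NOT x3) OR (x5 AND NOT x1 AND x4 AND x3) OR (x5 AND x1 AND NOT x4 AND x3) OR (x5 AND x1 AND x4 AND NOT x3)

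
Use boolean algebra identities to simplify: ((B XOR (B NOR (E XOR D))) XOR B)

By XOR self-cancellation ((E XOR v) XOR v = E):
= (B NOR (E XOR D))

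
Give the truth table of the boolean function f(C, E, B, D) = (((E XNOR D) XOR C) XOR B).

C | E | B | D | Output
----------------------
0 | 0 | 0 | 0 | 1
0 | 0 | 0 | 1 | 0
0 | 0 | 1 | 0 | 0
0 | 0 | 1 | 1 | 1
0 | 1 | 0 | 0 | 0
0 | 1 | 0 | 1 | 1
0 | 1 | 1 | 0 | 1
0 | 1 | 1 | 1 | 0
1 | 0 | 0 | 0 | 0
1 | 0 | 0 | 1 | 1
1 | 0 | 1 | 0 | 1
1 | 0 | 1 | 1 | 0
1 | 1 | 0 | 0 | 1
1 | 1 | 0 | 1 | 0
1 | 1 | 1 | 0 | 0
1 | 1 | 1 | 1 | 1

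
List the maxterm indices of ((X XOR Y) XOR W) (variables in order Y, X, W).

ΠM(0, 3, 5, 6) = (Y OR X OR W) AND (Y OR NOT X OR NOT W) AND (NOT Y OR X OR NOT W) AND (NOT Y OR NOT X OR W)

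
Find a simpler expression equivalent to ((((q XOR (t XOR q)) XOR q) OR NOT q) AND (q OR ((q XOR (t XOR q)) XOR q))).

By distribution ((E OR v) AND (E OR NOT v) = E) then XOR self-cancellation ((E XOR v) XOR v = E):
= (t XOR q)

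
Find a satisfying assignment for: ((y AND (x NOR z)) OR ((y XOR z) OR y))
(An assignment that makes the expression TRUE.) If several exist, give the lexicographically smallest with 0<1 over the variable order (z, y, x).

z=0, y=1, x=0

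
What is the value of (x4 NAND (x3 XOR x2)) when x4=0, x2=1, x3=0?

Substituting: (0 NAND (0 XOR 1))
= 1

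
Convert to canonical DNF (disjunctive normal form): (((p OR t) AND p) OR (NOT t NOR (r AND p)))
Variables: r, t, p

(NOT r AND NOT t AND p) OR (NOT r AND t AND NOT p) OR (NOT r AND t AND p) OR (r AND NOT t AND p) OR (r AND t AND NOT p) OR (r AND t AND p)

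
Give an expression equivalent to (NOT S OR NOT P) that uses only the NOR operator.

(((S NOR S) NOR (P NOR P)) NOR ((S NOR S) NOR (P NOR P)))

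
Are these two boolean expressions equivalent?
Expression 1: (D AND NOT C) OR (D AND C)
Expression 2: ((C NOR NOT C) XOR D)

Yes, they are equivalent — the two output columns agree on all 4 assignments:
D | C | Expression 1 | Expression 2
-----------------------------------
0 | 0 | 0 | 0
0 | 1 | 0 | 0
1 | 0 | 1 | 1
1 | 1 | 1 | 1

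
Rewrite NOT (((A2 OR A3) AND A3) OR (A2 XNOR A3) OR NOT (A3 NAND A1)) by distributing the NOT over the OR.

NOT ((A2 OR A3) AND A3) AND NOT (A2 XNOR A3) AND (A3 NAND A1)
De Morgan's: NOT(OR of terms) = AND of negations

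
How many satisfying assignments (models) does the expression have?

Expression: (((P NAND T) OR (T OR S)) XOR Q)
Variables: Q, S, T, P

Satisfying assignments: (0,0,0,0), (0,0,0,1), (0,0,1,0), (0,0,1,1), (0,1,0,0), (0,1,0,1), (0,1,1,0), (0,1,1,1)
Count: 8 out of 16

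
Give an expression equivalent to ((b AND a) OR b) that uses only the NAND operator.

((((b NAND a) NAND (b NAND a)) NAND ((b NAND a) NAND (b NAND a))) NAND (b NAND b))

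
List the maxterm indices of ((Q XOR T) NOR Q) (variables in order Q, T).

ΠM(1, 2, 3) = (Q OR NOT T) AND (NOT Q OR T) AND (NOT Q OR NOT T)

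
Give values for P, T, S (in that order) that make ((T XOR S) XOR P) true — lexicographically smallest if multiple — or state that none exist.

P=0, T=0, S=1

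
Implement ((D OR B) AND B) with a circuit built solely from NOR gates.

((((D NOR B) NOR (D NOR B)) NOR ((D NOR B) NOR (D NOR B))) NOR (B NOR B))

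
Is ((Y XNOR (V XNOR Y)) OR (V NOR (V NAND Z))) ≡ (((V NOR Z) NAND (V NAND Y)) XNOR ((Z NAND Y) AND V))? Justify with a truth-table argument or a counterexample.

No. Counterexample: with Y=0, V=0, Z=0, Expression 1 = 0 but Expression 2 = 1.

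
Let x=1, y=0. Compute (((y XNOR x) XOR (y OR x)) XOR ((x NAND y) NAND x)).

Substituting: (((0 XNOR 1) XOR (0 OR 1)) XOR ((1 NAND 0) NAND 1))
= 1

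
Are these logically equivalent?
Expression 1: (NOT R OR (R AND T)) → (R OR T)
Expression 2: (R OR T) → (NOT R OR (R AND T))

No, Converse is not equivalent to original (counterexample: T=0, R=0)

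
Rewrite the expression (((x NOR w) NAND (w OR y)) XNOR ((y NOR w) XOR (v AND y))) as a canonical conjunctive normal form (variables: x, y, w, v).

(x OR y OR NOT w OR v) AND (x OR y OR NOT w OR NOT v) AND (x OR NOT y OR w OR NOT v) AND (x OR NOT y OR NOT w OR v) AND (NOT x OR y OR NOT w OR v) AND (NOT x OR y OR NOT w OR NOT v) AND (NOT x OR NOT y OR w OR v) AND (NOT x OR NOT y OR NOT w OR v)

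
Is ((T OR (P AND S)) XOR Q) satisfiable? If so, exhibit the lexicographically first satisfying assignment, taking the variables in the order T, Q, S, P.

T=0, Q=0, S=1, P=1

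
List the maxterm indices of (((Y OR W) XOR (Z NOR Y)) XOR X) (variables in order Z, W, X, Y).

ΠM(2, 3, 4, 7, 8, 11, 14, 15) = (Z OR W OR NOT X OR Y) AND (Z OR W OR NOT X OR NOT Y) AND (Z OR NOT W OR X OR Y) AND (Z OR NOT W OR NOT X OR NOT Y) AND (NOT Z OR W OR X OR Y) AND (NOT Z OR W OR NOT X OR NOT Y) AND (NOT Z OR NOT W OR NOT X OR Y) AND (NOT Z OR NOT W OR NOT X OR NOT Y)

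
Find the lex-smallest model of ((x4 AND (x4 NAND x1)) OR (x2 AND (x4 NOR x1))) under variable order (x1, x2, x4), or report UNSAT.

x1=0, x2=0, x4=1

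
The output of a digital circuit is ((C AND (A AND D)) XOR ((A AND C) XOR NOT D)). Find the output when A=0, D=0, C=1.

Substituting: ((1 AND (0 AND 0)) XOR ((0 AND 1) XOR NOT 0))
= 1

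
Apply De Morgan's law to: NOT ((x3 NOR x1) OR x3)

NOT (x3 NOR x1) AND NOT x3
De Morgan's: NOT(OR of terms) = AND of negations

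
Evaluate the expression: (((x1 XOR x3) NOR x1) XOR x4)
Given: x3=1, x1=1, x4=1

Substituting: (((1 XOR 1) NOR 1) XOR 1)
= 1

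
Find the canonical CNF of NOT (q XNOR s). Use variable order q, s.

(q OR s) AND (NOT q OR NOT s)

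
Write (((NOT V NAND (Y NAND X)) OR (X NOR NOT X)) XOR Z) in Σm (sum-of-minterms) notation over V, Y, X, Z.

Σm(1, 3, 5, 6, 8, 10, 12, 14) = (NOT V AND NOT Y AND NOT X AND Z) OR (NOT V AND NOT Y AND X AND Z) OR (NOT V AND Y AND NOT X AND Z) OR (NOT V AND Y AND X AND NOT Z) OR (V AND NOT Y AND NOT X AND NOT Z) OR (V AND NOT Y AND X AND NOT Z) OR (V AND Y AND NOT X AND NOT Z) OR (V AND Y AND X AND NOT Z)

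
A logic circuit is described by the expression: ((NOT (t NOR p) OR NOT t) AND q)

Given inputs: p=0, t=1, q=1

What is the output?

Substituting: ((NOT (1 NOR 0) OR NOT 1) AND 1)
= 1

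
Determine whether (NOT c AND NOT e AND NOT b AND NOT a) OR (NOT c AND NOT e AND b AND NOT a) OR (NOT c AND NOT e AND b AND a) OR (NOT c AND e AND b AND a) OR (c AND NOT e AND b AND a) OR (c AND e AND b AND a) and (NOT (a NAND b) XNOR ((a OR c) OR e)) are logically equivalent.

Yes, they are equivalent — the two output columns agree on all 16 assignments:
c | e | b | a | Expression 1 | Expression 2
-------------------------------------------
0 | 0 | 0 | 0 | 1 | 1
0 | 0 | 0 | 1 | 0 | 0
0 | 0 | 1 | 0 | 1 | 1
0 | 0 | 1 | 1 | 1 | 1
0 | 1 | 0 | 0 | 0 | 0
0 | 1 | 0 | 1 | 0 | 0
0 | 1 | 1 | 0 | 0 | 0
0 | 1 | 1 | 1 | 1 | 1
1 | 0 | 0 | 0 | 0 | 0
1 | 0 | 0 | 1 | 0 | 0
1 | 0 | 1 | 0 | 0 | 0
1 | 0 | 1 | 1 | 1 | 1
1 | 1 | 0 | 0 | 0 | 0
1 | 1 | 0 | 1 | 0 | 0
1 | 1 | 1 | 0 | 0 | 0
1 | 1 | 1 | 1 | 1 | 1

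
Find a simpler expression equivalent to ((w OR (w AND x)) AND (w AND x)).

By absorption (E AND (E OR v) = E):
= (w AND x)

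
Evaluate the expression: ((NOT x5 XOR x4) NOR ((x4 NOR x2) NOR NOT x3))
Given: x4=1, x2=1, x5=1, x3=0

Substituting: ((NOT 1 XOR 1) NOR ((1 NOR 1) NOR NOT 0))
= 0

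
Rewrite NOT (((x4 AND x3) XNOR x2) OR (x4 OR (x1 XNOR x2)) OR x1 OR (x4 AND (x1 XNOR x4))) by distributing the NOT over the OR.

NOT ((x4 AND x3) XNOR x2) AND NOT (x4 OR (x1 XNOR x2)) AND NOT x1 AND NOT (x4 AND (x1 XNOR x4))
De Morgan's: NOT(OR of terms) = AND of negations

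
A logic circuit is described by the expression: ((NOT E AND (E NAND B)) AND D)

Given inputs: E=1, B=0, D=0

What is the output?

Substituting: ((NOT 1 AND (1 NAND 0)) AND 0)
= 0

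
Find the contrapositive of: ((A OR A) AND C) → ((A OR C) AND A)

Contrapositive: NOT ((A OR C) AND A) → NOT ((A OR A) AND C)
Note: A statement and its contrapositive are logically equivalent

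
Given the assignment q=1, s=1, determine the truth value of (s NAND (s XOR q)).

Substituting: (1 NAND (1 XOR 1))
= 1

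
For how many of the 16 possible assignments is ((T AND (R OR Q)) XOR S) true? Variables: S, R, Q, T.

Satisfying assignments: (0,0,1,1), (0,1,0,1), (0,1,1,1), (1,0,0,0), (1,0,0,1), (1,0,1,0), (1,1,0,0), (1,1,1,0)
Count: 8 out of 16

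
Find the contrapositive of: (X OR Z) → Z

Contrapositive: NOT Z → NOT (X OR Z)
Note: A statement and its contrapositive are logically equivalent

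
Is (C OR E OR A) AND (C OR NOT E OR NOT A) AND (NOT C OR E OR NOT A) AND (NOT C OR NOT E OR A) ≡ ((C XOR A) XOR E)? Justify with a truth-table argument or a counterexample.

Yes, they are equivalent — the two output columns agree on all 8 assignments:
C | E | A | Expression 1 | Expression 2
---------------------------------------
0 | 0 | 0 | 0 | 0
0 | 0 | 1 | 1 | 1
0 | 1 | 0 | 1 | 1
0 | 1 | 1 | 0 | 0
1 | 0 | 0 | 1 | 1
1 | 0 | 1 | 0 | 0
1 | 1 | 0 | 0 | 0
1 | 1 | 1 | 1 | 1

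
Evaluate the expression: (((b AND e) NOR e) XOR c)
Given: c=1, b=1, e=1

Substituting: (((1 AND 1) NOR 1) XOR 1)
= 1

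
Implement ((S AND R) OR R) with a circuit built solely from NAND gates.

((((S NAND R) NAND (S NAND R)) NAND ((S NAND R) NAND (S NAND R))) NAND (R NAND R))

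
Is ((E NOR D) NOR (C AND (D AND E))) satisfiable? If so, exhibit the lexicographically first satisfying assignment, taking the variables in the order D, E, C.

D=0, E=1, C=0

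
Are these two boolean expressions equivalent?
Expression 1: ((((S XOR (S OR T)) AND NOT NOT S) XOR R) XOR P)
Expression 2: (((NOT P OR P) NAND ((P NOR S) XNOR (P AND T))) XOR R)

No. Counterexample: with R=0, S=0, P=0, T=0, Expression 1 = 0 but Expression 2 = 1.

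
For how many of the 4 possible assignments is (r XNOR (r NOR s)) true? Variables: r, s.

Satisfying assignments: (0,1)
Count: 1 out of 4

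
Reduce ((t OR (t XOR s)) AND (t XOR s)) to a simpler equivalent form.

By absorption (E AND (E OR v) = E):
= (t XOR s)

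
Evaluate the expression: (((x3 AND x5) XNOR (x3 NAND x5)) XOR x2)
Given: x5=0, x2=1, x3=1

Substituting: (((1 AND 0) XNOR (1 NAND 0)) XOR 1)
= 1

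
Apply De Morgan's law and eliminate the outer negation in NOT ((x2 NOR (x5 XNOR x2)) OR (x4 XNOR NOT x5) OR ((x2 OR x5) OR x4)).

NOT (x2 NOR (x5 XNOR x2)) AND NOT (x4 XNOR NOT x5) AND NOT ((x2 OR x5) OR x4)
De Morgan's: NOT(OR of terms) = AND of negations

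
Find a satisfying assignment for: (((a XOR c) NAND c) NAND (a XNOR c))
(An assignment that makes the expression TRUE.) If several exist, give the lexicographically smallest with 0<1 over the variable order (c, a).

c=0, a=1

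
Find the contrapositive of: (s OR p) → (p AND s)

Contrapositive: NOT (p AND s) → NOT (s OR p)
Note: A statement and its contrapositive are logically equivalent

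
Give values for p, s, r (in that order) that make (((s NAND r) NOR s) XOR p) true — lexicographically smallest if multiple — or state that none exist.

p=1, s=0, r=0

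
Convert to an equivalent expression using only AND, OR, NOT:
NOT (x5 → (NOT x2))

x5 AND x2
(Negated implication: NOT(A → B) = A AND NOT B)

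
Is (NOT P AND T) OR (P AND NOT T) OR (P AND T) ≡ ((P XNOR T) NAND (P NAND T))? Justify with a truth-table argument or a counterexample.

Yes, they are equivalent — the two output columns agree on all 4 assignments:
P | T | Expression 1 | Expression 2
-----------------------------------
0 | 0 | 0 | 0
0 | 1 | 1 | 1
1 | 0 | 1 | 1
1 | 1 | 1 | 1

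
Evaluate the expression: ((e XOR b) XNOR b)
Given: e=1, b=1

Substituting: ((1 XOR 1) XNOR 1)
= 0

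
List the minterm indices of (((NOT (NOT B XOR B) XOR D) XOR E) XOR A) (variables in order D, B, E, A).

Σm(1, 2, 5, 6, 8, 11, 12, 15) = (NOT D AND NOT B AND NOT E AND A) OR (NOT D AND NOT B AND E AND NOT A) OR (NOT D AND B AND NOT E AND A) OR (NOT D AND B AND E AND NOT A) OR (D AND NOT B AND NOT E AND NOT A) OR (D AND NOT B AND E AND A) OR (D AND B AND NOT E AND NOT A) OR (D AND B AND E AND A)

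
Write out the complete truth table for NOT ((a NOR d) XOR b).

d | b | a | Output
------------------
0 | 0 | 0 | 0
0 | 0 | 1 | 1
0 | 1 | 0 | 1
0 | 1 | 1 | 0
1 | 0 | 0 | 1
1 | 0 | 1 | 1
1 | 1 | 0 | 0
1 | 1 | 1 | 0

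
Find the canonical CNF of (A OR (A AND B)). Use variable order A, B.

(A OR B) AND (A OR NOT B)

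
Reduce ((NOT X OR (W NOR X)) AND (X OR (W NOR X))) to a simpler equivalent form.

By distribution ((E OR v) AND (E OR NOT v) = E):
= (W NOR X)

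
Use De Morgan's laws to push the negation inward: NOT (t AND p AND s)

NOT t OR NOT p OR NOT s
De Morgan's: NOT(AND of terms) = OR of negations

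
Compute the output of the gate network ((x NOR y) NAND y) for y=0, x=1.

Substituting: ((1 NOR 0) NAND 0)
= 1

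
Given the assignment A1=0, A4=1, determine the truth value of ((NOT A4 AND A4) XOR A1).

Substituting: ((NOT 1 AND 1) XOR 0)
= 0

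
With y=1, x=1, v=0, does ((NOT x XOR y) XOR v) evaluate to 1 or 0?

Substituting: ((NOT 1 XOR 1) XOR 0)
= 1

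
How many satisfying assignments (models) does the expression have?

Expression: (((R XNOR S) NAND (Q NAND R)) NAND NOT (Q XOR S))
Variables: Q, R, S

Satisfying assignments: (0,0,0), (0,0,1), (0,1,1), (1,0,0), (1,1,0)
Count: 5 out of 8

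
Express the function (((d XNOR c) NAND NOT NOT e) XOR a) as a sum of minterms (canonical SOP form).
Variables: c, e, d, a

Σm(0, 2, 5, 6, 8, 10, 12, 15) = (NOT c AND NOT e AND NOT d AND NOT a) OR (NOT c AND NOT e AND d AND NOT a) OR (NOT c AND e AND NOT d AND a) OR (NOT c AND e AND d AND NOT a) OR (c AND NOT e AND NOT d AND NOT a) OR (c AND NOT e AND d AND NOT a) OR (c AND e AND NOT d AND NOT a) OR (c AND e AND d AND a)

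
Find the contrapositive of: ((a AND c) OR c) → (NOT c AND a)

Contrapositive: NOT (NOT c AND a) → NOT ((a AND c) OR c)
Note: A statement and its contrapositive are logically equivalent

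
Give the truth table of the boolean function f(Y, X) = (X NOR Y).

Y | X | Output
--------------
0 | 0 | 1
0 | 1 | 0
1 | 0 | 0
1 | 1 | 0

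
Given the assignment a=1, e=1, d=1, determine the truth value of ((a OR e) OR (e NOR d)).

Substituting: ((1 OR 1) OR (1 NOR 1))
= 1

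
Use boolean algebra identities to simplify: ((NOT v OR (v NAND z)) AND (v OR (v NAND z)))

By distribution ((E OR v) AND (E OR NOT v) = E):
= (v NAND z)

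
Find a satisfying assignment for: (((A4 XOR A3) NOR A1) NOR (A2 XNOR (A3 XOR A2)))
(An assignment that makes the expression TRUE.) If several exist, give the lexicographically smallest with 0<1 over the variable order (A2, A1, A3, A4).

A2=0, A1=0, A3=1, A4=0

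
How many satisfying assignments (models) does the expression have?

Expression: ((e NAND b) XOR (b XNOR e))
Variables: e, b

Satisfying assignments: (0,1), (1,0), (1,1)
Count: 3 out of 4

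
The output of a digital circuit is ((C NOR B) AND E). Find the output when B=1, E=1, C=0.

Substituting: ((0 NOR 1) AND 1)
= 0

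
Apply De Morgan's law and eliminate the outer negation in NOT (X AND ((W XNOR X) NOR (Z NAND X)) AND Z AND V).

NOT X OR NOT ((W XNOR X) NOR (Z NAND X)) OR NOT Z OR NOT V
De Morgan's: NOT(AND of terms) = OR of negations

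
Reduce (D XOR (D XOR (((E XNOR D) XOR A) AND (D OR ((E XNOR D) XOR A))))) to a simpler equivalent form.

By XOR self-cancellation ((E XOR v) XOR v = E) then absorption (E AND (E OR v) = E):
= ((E XNOR D) XOR A)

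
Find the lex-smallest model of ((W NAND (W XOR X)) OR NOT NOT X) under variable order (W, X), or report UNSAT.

W=0, X=0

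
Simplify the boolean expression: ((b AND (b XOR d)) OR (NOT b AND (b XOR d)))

By distribution ((E AND v) OR (E AND NOT v) = E):
= (b XOR d)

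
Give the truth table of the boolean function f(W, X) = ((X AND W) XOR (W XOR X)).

W | X | Output
--------------
0 | 0 | 0
0 | 1 | 1
1 | 0 | 1
1 | 1 | 1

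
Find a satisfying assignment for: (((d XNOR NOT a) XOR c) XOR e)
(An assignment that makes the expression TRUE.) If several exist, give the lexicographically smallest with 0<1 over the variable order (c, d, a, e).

c=0, d=0, a=0, e=1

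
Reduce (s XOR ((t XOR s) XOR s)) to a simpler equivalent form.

By XOR self-cancellation ((E XOR v) XOR v = E):
= (t XOR s)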